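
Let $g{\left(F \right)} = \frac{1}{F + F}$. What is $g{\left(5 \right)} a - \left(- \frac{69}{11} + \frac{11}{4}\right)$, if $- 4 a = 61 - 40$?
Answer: $\frac{1319}{440} \approx 2.9977$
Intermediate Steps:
$g{\left(F \right)} = \frac{1}{2 F}$
$a = - \frac{21}{4}$ ($a = - \frac{61 - 40}{4} = \left(- \frac{1}{4}\right) 21 = - \frac{21}{4} \approx -5.25$)
$g{\left(5 \right)} a - \left(- \frac{69}{11} + \frac{11}{4}\right) = \frac{1}{2 \cdot 5} \left(- \frac{21}{4}\right) - \left(- \frac{69}{11} + \frac{11}{4}\right) = \frac{1}{2} \cdot \frac{1}{5} \left(- \frac{21}{4}\right) - - \frac{155}{44} = \frac{1}{10} \left(- \frac{21}{4}\right) + \left(\frac{69}{11} - \frac{11}{4}\right) = - \frac{21}{40} + \frac{155}{44} = \frac{1319}{440}$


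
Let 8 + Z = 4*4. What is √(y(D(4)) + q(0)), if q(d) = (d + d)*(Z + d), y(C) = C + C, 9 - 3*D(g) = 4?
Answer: √30/3 ≈ 1.8257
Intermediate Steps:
D(g) = 5/3 (D(g) = 3 - ⅓*4 = 3 - 4/3 = 5/3)
y(C) = 2*C
Z = 8 (Z = -8 + 4*4 = -8 + 16 = 8)
q(d) = 2*d*(8 + d) (q(d) = (d + d)*(8 + d) = (2*d)*(8 + d) = 2*d*(8 + d))
√(y(D(4)) + q(0)) = √(2*(5/3) + 2*0*(8 + 0)) = √(10/3 + 2*0*8) = √(10/3 + 0) = √(10/3) = √30/3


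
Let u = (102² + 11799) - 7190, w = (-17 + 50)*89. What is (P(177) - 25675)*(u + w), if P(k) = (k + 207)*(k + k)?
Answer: 1979184950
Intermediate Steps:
w = 2937 (w = 33*89 = 2937)
P(k) = 2*k*(207 + k) (P(k) = (207 + k)*(2*k) = 2*k*(207 + k))
u = 15013 (u = (10404 + 11799) - 7190 = 22203 - 7190 = 15013)
(P(177) - 25675)*(u + w) = (2*177*(207 + 177) - 25675)*(15013 + 2937) = (2*177*384 - 25675)*17950 = (135936 - 25675)*17950 = 110261*17950 = 1979184950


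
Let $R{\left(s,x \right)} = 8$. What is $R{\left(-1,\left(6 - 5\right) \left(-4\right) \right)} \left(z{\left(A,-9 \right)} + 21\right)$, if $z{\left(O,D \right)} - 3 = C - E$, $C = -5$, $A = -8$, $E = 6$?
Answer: $104$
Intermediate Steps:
$z{\left(O,D \right)} = -8$ ($z{\left(O,D \right)} = 3 - 11 = -8$)
$R{\left(-1,\left(6 - 5\right) \left(-4\right) \right)} \left(z{\left(A,-9 \right)} + 21\right) = 8 \left(-8 + 21\right) = 8 \cdot 13 = 104$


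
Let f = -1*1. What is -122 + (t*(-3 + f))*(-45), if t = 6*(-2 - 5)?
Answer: -7682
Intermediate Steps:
t = -42 (t = 6*(-7) = -42)
f = -1
-122 + (t*(-3 + f))*(-45) = -122 - 42*(-3 - 1)*(-45) = -122 - 42*(-4)*(-45) = -122 + 168*(-45) = -122 - 7560 = -7682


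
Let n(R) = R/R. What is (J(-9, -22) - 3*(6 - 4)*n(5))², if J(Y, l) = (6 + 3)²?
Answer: 5625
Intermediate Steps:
n(R) = 1
J(Y, l) = 81 (J(Y, l) = 9² = 81)
(J(-9, -22) - 3*(6 - 4)*n(5))² = (81 - 3*(6 - 4))² = (81 - 6)² = 75² = 5625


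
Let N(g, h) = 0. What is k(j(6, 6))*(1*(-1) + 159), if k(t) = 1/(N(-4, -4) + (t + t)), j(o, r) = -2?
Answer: -79/2 ≈ -39.500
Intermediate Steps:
k(t) = 1/(2*t) (k(t) = 1/(0 + (t + t)) = 1/(0 + 2*t) = 1/(2*t))
k(j(6, 6))*(1*(-1) + 159) = ((1/2)/(-2))*(1*(-1) + 159) = ((1/2)*(-1/2))*(-1 + 159) = -1/4*158 = -79/2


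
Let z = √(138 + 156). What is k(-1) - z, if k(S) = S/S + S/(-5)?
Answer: 6/5 - 7*√6 ≈ -15.946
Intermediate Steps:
z = 7*√6 (z = √294 = 7*√6 ≈ 17.146)
k(S) = 1 - S/5 (k(S) = 1 + S*(-⅕) = 1 - S/5)
k(-1) - z = (1 - ⅕*(-1)) - 7*√6 = (1 + ⅕) - 7*√6 = 6/5 - 7*√6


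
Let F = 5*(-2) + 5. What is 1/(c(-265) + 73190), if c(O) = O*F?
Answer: 1/74515 ≈ 1.3420e-5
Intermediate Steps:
F = -5 (F = -10 + 5 = -5)
c(O) = -5*O (c(O) = O*(-5) = -5*O)
1/(c(-265) + 73190) = 1/(-5*(-265) + 73190) = 1/(1325 + 73190) = 1/74515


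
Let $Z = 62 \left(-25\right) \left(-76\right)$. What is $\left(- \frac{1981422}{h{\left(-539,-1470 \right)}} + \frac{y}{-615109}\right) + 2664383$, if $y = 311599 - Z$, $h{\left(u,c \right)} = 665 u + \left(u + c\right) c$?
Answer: $\frac{4252571380046920662}{1596081757655} \approx 2.6644 \cdot 10^{6}$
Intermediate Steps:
$Z = 117800$ ($Z = \left(-1550\right) \left(-76\right) = 117800$)
$h{\left(u,c \right)} = 665 u + c \left(c + u\right)$ ($h{\left(u,c \right)} = 665 u + \left(c + u\right) c = 665 u + c \left(c + u\right)$)
$y = 193799$ ($y = 311599 - 117800 = 193799$)
$\left(- \frac{1981422}{h{\left(-539,-1470 \right)}} + \frac{y}{-615109}\right) + 2664383 = \left(- \frac{1981422}{\left(-1470\right)^{2} + 665 \left(-539\right) - -792330} + \frac{193799}{-615109}\right) + 2664383 = \left(- \frac{1981422}{2160900 - 358435 + 792330} + 193799 \left(- \frac{1}{615109}\right)\right) + 2664383 = \left(- \frac{1981422}{2594795} - \frac{193799}{615109}\right) + 2664383 = - \frac{1721659181203}{1596081757655} + 2664383 = \frac{4252571380046920662}{1596081757655}$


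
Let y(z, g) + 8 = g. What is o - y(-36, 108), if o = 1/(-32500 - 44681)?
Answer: -7718101/77181 ≈ -100.00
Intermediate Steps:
y(z, g) = -8 + g
o = -1/77181 (o = 1/(-77181) = -1/77181 ≈ -1.2957e-5)
o - y(-36, 108) = -1/77181 - (-8 + 108) = -1/77181 - 1*100 = -1/77181 - 100 = -7718101/77181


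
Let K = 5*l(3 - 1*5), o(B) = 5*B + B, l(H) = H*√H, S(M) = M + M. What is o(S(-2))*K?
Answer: 240*I*√2 ≈ 339.41*I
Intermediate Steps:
S(M) = 2*M
l(H) = H^(3/2)
o(B) = 6*B
K = -10*I*√2 (K = 5*(3 - 1*5)^(3/2) = 5*(3 - 5)^(3/2) = 5*(-2)^(3/2) = 5*(-2*I*√2) = -10*I*√2 ≈ -14.142*I)
o(S(-2))*K = (6*(2*(-2)))*(-10*I*√2) = (6*(-4))*(-10*I*√2) = -(-240)*I*√2 = 240*I*√2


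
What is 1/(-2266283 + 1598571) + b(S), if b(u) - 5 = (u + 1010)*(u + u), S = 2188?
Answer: 9344264201535/667712 ≈ 1.3994e+7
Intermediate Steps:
b(u) = 5 + 2*u*(1010 + u) (b(u) = 5 + (u + 1010)*(u + u) = 5 + (1010 + u)*(2*u) = 5 + 2*u*(1010 + u))
1/(-2266283 + 1598571) + b(S) = 1/(-2266283 + 1598571) + (5 + 2*2188² + 2020*2188) = 1/(-667712) + (5 + 2*4787344 + 4419760) = -1/667712 + (5 + 9574688 + 4419760) = -1/667712 + 13994453 = 9344264201535/667712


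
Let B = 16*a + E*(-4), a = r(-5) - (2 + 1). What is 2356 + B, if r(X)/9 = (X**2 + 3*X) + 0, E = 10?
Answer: 3708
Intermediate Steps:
r(X) = 9*X**2 + 27*X (r(X) = 9*((X**2 + 3*X) + 0) = 9*(X**2 + 3*X) = 9*X**2 + 27*X)
a = 87 (a = 9*(-5)*(3 - 5) - (2 + 1) = 9*(-5)*(-2) - 1*3 = 90 - 3 = 87)
B = 1352 (B = 16*87 + 10*(-4) = 1392 - 40 = 1352)
2356 + B = 2356 + 1352 = 3708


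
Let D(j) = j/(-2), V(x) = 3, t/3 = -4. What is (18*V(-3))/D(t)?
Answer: 9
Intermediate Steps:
t = -12 (t = 3*(-4) = -12)
D(j) = -j/2 (D(j) = j*(-½) = -j/2)
(18*V(-3))/D(t) = (18*3)/((-½*(-12))) = 54/6 = 54*(⅙) = 9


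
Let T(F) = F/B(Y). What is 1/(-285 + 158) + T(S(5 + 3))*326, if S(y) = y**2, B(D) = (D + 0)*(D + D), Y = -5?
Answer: 1324839/3175 ≈ 417.27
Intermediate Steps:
B(D) = 2*D**2 (B(D) = D*(2*D) = 2*D**2)
T(F) = F/50 (T(F) = F/((2*(-5)**2)) = F/((2*25)) = F/50)
1/(-285 + 158) + T(S(5 + 3))*326 = 1/(-285 + 158) + ((5 + 3)**2/50)*326 = 1/(-127) + ((1/50)*8**2)*326 = -1/127 + ((1/50)*64)*326 = -1/127 + (32/25)*326 = -1/127 + 10432/25 = 1324839/3175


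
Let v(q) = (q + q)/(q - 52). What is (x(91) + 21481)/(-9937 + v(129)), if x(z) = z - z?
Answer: -1654037/764891 ≈ -2.1624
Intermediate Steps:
v(q) = 2*q/(-52 + q) (v(q) = (2*q)/(-52 + q) = 2*q/(-52 + q))
x(z) = 0
(x(91) + 21481)/(-9937 + v(129)) = (0 + 21481)/(-9937 + 2*129/(-52 + 129)) = 21481/(-9937 + 2*129/77) = 21481/(-9937 + 2*129*(1/77)) = 21481/(-9937 + 258/77) = 21481/(-764891/77) = 21481*(-77/764891) = -1654037/764891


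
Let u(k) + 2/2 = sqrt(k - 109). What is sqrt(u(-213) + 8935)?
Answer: sqrt(8934 + I*sqrt(322)) ≈ 94.52 + 0.0949*I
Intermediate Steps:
u(k) = -1 + sqrt(-109 + k) (u(k) = -1 + sqrt(k - 109) = -1 + sqrt(-109 + k))
sqrt(u(-213) + 8935) = sqrt((-1 + sqrt(-109 - 213)) + 8935) = sqrt((-1 + sqrt(-322)) + 8935) = sqrt((-1 + I*sqrt(322)) + 8935) = sqrt(8934 + I*sqrt(322))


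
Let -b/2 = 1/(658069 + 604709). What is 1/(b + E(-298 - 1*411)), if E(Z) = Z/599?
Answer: -378202011/447655400 ≈ -0.84485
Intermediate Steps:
E(Z) = Z/599 (E(Z) = Z*(1/599) = Z/599)
b = -1/631389 (b = -2/(658069 + 604709) = -2/1262778 = -2*1/1262778 = -1/631389 ≈ -1.5838e-6)
1/(b + E(-298 - 1*411)) = 1/(-1/631389 + (-298 - 1*411)/599) = 1/(-1/631389 + (-298 - 411)/599) = 1/(-1/631389 + (1/599)*(-709)) = 1/(-1/631389 - 709/599) = 1/(-447655400/378202011) = -378202011/447655400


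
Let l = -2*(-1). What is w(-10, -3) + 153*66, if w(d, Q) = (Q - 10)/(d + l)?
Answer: 80797/8 ≈ 10100.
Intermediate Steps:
l = 2
w(d, Q) = (-10 + Q)/(2 + d) (w(d, Q) = (Q - 10)/(d + 2) = (-10 + Q)/(2 + d))
w(-10, -3) + 153*66 = (-10 - 3)/(2 - 10) + 153*66 = -13/(-8) + 10098 = -⅛*(-13) + 10098 = 13/8 + 10098 = 80797/8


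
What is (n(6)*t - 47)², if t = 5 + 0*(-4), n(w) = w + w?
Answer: 169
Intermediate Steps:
n(w) = 2*w
t = 5 (t = 5 + 0 = 5)
(n(6)*t - 47)² = ((2*6)*5 - 47)² = (12*5 - 47)² = (60 - 47)² = 13² = 169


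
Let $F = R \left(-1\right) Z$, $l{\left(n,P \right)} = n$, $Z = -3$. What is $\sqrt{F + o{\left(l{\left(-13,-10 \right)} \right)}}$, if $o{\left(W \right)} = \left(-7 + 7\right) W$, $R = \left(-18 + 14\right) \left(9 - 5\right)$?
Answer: $4 i \sqrt{3} \approx 6.9282 i$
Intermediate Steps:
$R = -16$ ($R = \left(-4\right) 4 = -16$)
$F = -48$ ($F = \left(-16\right) \left(-1\right) \left(-3\right) = 16 \left(-3\right) = -48$)
$o{\left(W \right)} = 0$ ($o{\left(W \right)} = 0 W = 0$)
$\sqrt{F + o{\left(l{\left(-13,-10 \right)} \right)}} = \sqrt{-48 + 0} = \sqrt{-48} = 4 i \sqrt{3}$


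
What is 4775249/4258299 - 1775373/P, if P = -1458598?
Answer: 14525237711429/6211146404802 ≈ 2.3386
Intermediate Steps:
4775249/4258299 - 1775373/P = 4775249/4258299 - 1775373/(-1458598) = 4775249*(1/4258299) - 1775373*(-1/1458598) = 4775249/4258299 + 1775373/1458598 = 14525237711429/6211146404802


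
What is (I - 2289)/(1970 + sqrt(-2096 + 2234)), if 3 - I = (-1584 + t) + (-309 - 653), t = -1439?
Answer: 1673515/1940381 - 1699*sqrt(138)/3880762 ≈ 0.85732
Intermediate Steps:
I = 3988 (I = 3 - ((-1584 - 1439) + (-309 - 653)) = 3 - (-3023 - 962) = 3 - 1*(-3985) = 3 + 3985 = 3988)
(I - 2289)/(1970 + sqrt(-2096 + 2234)) = (3988 - 2289)/(1970 + sqrt(-2096 + 2234)) = 1699/(1970 + sqrt(138))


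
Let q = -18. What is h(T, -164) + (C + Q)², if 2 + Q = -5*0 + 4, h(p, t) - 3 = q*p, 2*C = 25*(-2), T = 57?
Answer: -494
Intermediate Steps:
C = -25 (C = (25*(-2))/2 = (½)*(-50) = -25)
h(p, t) = 3 - 18*p
Q = 2 (Q = -2 + (-5*0 + 4) = -2 + (0 + 4) = -2 + 4 = 2)
h(T, -164) + (C + Q)² = (3 - 18*57) + (-25 + 2)² = (3 - 1026) + (-23)² = -1023 + 529 = -494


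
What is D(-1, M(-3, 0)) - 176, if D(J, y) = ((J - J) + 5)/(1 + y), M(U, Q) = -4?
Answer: -533/3 ≈ -177.67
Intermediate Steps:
D(J, y) = 5/(1 + y) (D(J, y) = (0 + 5)/(1 + y) = 5/(1 + y))
D(-1, M(-3, 0)) - 176 = 5/(1 - 4) - 176 = 5/(-3) - 176 = 5*(-1/3) - 176 = -5/3 - 176 = -533/3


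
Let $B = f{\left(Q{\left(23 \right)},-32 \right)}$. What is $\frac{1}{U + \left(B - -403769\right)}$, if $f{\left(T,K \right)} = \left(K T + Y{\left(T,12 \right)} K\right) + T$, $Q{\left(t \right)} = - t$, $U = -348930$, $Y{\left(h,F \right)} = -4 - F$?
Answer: $\frac{1}{56064} \approx 1.7837 \cdot 10^{-5}$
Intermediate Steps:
$f{\left(T,K \right)} = T - 16 K + K T$ ($f{\left(T,K \right)} = \left(K T + \left(-4 - 12\right) K\right) + T = \left(K T - 16 K\right) + T = \left(- 16 K + K T\right) + T = T - 16 K + K T$)
$B = 1225$ ($B = \left(-1\right) 23 - -512 - 32 \left(\left(-1\right) 23\right) = -23 + 512 - -736 = -23 + 512 + 736 = 1225$)
$\frac{1}{U + \left(B - -403769\right)} = \frac{1}{-348930 + \left(1225 - -403769\right)} = \frac{1}{-348930 + \left(1225 + 403769\right)} = \frac{1}{-348930 + 404994} = \frac{1}{56064}$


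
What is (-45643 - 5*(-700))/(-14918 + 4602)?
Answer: 42143/10316 ≈ 4.0852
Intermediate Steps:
(-45643 - 5*(-700))/(-14918 + 4602) = (-45643 + 3500)/(-10316) = -42143*(-1/10316) = 42143/10316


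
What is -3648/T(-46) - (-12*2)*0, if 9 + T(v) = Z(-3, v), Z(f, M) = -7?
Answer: 228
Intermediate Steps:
T(v) = -16 (T(v) = -9 - 7 = -16)
-3648/T(-46) - (-12*2)*0 = -3648/(-16) - (-12*2)*0 = -3648*(-1/16) - (-24)*0 = 228 - 1*0 = 228 + 0 = 228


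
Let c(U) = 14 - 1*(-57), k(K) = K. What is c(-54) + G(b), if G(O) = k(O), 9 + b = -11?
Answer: 51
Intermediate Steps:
b = -20 (b = -9 - 11 = -20)
G(O) = O
c(U) = 71 (c(U) = 14 + 57 = 71)
c(-54) + G(b) = 71 - 20 = 51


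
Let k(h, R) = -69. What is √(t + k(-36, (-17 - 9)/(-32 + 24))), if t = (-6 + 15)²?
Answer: 2*√3 ≈ 3.4641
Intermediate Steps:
t = 81 (t = 9² = 81)
√(t + k(-36, (-17 - 9)/(-32 + 24))) = √(81 - 69) = √12 = 2*√3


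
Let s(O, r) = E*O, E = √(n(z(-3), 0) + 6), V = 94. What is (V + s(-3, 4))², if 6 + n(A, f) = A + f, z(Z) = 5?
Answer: 8881 - 564*√5 ≈ 7619.9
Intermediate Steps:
n(A, f) = -6 + A + f (n(A, f) = -6 + (A + f) = -6 + A + f)
E = √5 (E = √((-6 + 5 + 0) + 6) = √(-1 + 6) = √5 ≈ 2.2361)
s(O, r) = O*√5 (s(O, r) = √5*O = O*√5)
(V + s(-3, 4))² = (94 - 3*√5)²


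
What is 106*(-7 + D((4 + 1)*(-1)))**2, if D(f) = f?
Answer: 15264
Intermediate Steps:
106*(-7 + D((4 + 1)*(-1)))**2 = 106*(-7 + (4 + 1)*(-1))**2 = 106*(-7 + 5*(-1))**2 = 106*(-7 - 5)**2 = 106*(-12)**2 = 106*144 = 15264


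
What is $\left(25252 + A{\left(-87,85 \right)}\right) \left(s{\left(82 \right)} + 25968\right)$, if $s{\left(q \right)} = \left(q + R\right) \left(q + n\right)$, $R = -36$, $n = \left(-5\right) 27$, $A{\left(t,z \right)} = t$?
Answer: $592132450$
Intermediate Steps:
$n = -135$
$s{\left(q \right)} = \left(-135 + q\right) \left(-36 + q\right)$ ($s{\left(q \right)} = \left(q - 36\right) \left(q - 135\right) = \left(-36 + q\right) \left(-135 + q\right) = \left(-135 + q\right) \left(-36 + q\right)$)
$\left(25252 + A{\left(-87,85 \right)}\right) \left(s{\left(82 \right)} + 25968\right) = \left(25252 - 87\right) \left(\left(4860 + 82^{2} - 14022\right) + 25968\right) = 25165 \left(\left(4860 + 6724 - 14022\right) + 25968\right) = 25165 \left(-2438 + 25968\right) = 25165 \cdot 23530 = 592132450$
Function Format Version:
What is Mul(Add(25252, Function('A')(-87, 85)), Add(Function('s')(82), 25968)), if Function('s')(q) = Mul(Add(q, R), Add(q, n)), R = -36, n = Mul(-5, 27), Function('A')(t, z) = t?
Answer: 592132450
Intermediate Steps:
n = -135
Function('s')(q) = Mul(Add(-135, q), Add(-36, q)) (Function('s')(q) = Mul(Add(q, -36), Add(q, -135)) = Mul(Add(-36, q), Add(-135, q)) = Mul(Add(-135, q), Add(-36, q)))
Mul(Add(25252, Function('A')(-87, 85)), Add(Function('s')(82), 25968)) = Mul(Add(25252, -87), Add(Add(4860, Pow(82, 2), Mul(-171, 82)), 25968)) = Mul(25165, Add(Add(4860, 6724, -14022), 25968)) = Mul(25165, Add(-2438, 25968)) = Mul(25165, 23530) = 592132450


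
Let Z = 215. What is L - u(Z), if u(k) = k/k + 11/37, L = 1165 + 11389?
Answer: 464450/37 ≈ 12553.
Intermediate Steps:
L = 12554
u(k) = 48/37 (u(k) = 1 + 11*(1/37) = 1 + 11/37 = 48/37)
L - u(Z) = 12554 - 1*48/37 = 12554 - 48/37 = 464450/37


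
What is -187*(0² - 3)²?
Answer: -1683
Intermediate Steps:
-187*(0² - 3)² = -187*(0 - 3)² = -187*(-3)² = -187*9 = -1683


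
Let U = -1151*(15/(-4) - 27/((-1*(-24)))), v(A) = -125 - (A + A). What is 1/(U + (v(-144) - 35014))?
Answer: -8/233919 ≈ -3.4200e-5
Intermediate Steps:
v(A) = -125 - 2*A
U = 44889/8 (U = -1151*(15*(-¼) - 27/24) = -1151*(-15/4 - 27*1/24) = -1151*(-15/4 - 9/8) = -1151*(-39/8) = 44889/8 ≈ 5611.1)
1/(U + (v(-144) - 35014)) = 1/(44889/8 + ((-125 - 2*(-144)) - 35014)) = 1/(44889/8 + ((-125 + 288) - 35014)) = 1/(44889/8 + (163 - 35014)) = 1/(44889/8 - 34851) = 1/(-233919/8) = -8/233919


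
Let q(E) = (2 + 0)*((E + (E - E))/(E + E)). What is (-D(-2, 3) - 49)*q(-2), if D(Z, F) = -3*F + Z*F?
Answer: -34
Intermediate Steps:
D(Z, F) = -3*F + F*Z
q(E) = 1 (q(E) = 2*((E + 0)/((2*E))) = 2*(E*(1/(2*E))) = 2*(½) = 1)
(-D(-2, 3) - 49)*q(-2) = (-3*(-3 - 2) - 49)*1 = (-3*(-5) - 49)*1 = (-1*(-15) - 49)*1 = (15 - 49)*1 = -34*1 = -34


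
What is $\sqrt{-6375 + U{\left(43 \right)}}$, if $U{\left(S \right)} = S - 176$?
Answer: $2 i \sqrt{1627} \approx 80.672 i$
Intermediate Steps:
$U{\left(S \right)} = -176 + S$
$\sqrt{-6375 + U{\left(43 \right)}} = \sqrt{-6375 + \left(-176 + 43\right)} = \sqrt{-6375 - 133} = \sqrt{-6508} = 2 i \sqrt{1627}$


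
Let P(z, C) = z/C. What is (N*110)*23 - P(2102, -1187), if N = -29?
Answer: -87088088/1187 ≈ -73368.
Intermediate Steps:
(N*110)*23 - P(2102, -1187) = -29*110*23 - 2102/(-1187) = -3190*23 - 2102*(-1)/1187 = -73370 - 1*(-2102/1187) = -73370 + 2102/1187 = -87088088/1187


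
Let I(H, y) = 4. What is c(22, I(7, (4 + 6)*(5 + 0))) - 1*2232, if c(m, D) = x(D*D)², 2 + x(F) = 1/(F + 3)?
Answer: -804383/361 ≈ -2228.2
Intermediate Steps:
x(F) = -2 + 1/(3 + F) (x(F) = -2 + 1/(F + 3) = -2 + 1/(3 + F))
c(m, D) = (-5 - 2*D²)²/(3 + D²)² (c(m, D) = ((-5 - 2*D*D)/(3 + D*D))² = ((-5 - 2*D²)/(3 + D²))² = (-5 - 2*D²)²/(3 + D²)²)
c(22, I(7, (4 + 6)*(5 + 0))) - 1*2232 = (5 + 2*4²)²/(3 + 4²)² - 1*2232 = (5 + 2*16)²/(3 + 16)² - 2232 = (5 + 32)²/19² - 2232 = (1/361)*37² - 2232 = (1/361)*1369 - 2232 = 1369/361 - 2232 = -804383/361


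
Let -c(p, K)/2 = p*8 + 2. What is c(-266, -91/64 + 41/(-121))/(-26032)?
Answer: -1063/6508 ≈ -0.16334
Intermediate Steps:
c(p, K) = -4 - 16*p (c(p, K) = -2*(p*8 + 2) = -2*(8*p + 2) = -2*(2 + 8*p) = -4 - 16*p)
c(-266, -91/64 + 41/(-121))/(-26032) = (-4 - 16*(-266))/(-26032) = (-4 + 4256)*(-1/26032) = 4252*(-1/26032) = -1063/6508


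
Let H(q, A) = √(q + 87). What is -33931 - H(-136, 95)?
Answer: -33931 - 7*I ≈ -33931.0 - 7.0*I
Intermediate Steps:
H(q, A) = √(87 + q)
-33931 - H(-136, 95) = -33931 - √(87 - 136) = -33931 - √(-49) = -33931 - 7*I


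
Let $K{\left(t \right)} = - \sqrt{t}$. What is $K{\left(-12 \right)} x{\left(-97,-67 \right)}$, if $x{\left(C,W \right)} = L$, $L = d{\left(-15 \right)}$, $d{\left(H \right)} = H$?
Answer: $30 i \sqrt{3} \approx 51.962 i$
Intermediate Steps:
$L = -15$
$x{\left(C,W \right)} = -15$
$K{\left(-12 \right)} x{\left(-97,-67 \right)} = - \sqrt{-12} \left(-15\right) = - 2 i \sqrt{3} \left(-15\right) = 30 i \sqrt{3}$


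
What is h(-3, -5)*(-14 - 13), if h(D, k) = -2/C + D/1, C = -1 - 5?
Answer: 72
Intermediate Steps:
C = -6
h(D, k) = 1/3 + D (h(D, k) = -2/(-6) + D/1 = -2*(-1/6) + D*1 = 1/3 + D)
h(-3, -5)*(-14 - 13) = (1/3 - 3)*(-14 - 13) = -8/3*(-27) = 72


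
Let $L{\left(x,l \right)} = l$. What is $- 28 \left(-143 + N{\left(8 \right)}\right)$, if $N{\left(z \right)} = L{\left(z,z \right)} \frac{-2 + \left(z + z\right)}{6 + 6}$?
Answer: $\frac{11228}{3} \approx 3742.7$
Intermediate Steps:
$N{\left(z \right)} = z \left(- \frac{1}{6} + \frac{z}{6}\right)$ ($N{\left(z \right)} = z \frac{-2 + \left(z + z\right)}{6 + 6} = z \frac{-2 + 2 z}{12} = z \left(-2 + 2 z\right) \frac{1}{12} = z \left(- \frac{1}{6} + \frac{z}{6}\right)$)
$- 28 \left(-143 + N{\left(8 \right)}\right) = - 28 \left(-143 + \frac{1}{6} \cdot 8 \left(-1 + 8\right)\right) = - 28 \left(-143 + \frac{1}{6} \cdot 8 \cdot 7\right) = - 28 \left(-143 + \frac{28}{3}\right) = \left(-28\right) \left(- \frac{401}{3}\right) = \frac{11228}{3}$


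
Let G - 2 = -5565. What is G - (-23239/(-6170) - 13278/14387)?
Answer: -494067630003/88767790 ≈ -5565.8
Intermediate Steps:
G = -5563 (G = 2 - 5565 = -5563)
G - (-23239/(-6170) - 13278/14387) = -5563 - (-23239/(-6170) - 13278/14387) = -5563 - (-23239*(-1/6170) - 13278*1/14387) = -5563 - (23239/6170 - 13278/14387) = -5563 - 1*252414233/88767790 = -5563 - 252414233/88767790 = -494067630003/88767790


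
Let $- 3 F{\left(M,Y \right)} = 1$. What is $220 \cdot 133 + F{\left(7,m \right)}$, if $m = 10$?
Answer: $\frac{87779}{3} \approx 29260.0$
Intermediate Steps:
$F{\left(M,Y \right)} = - \frac{1}{3}$ ($F{\left(M,Y \right)} = \left(- \frac{1}{3}\right) 1 = - \frac{1}{3}$)
$220 \cdot 133 + F{\left(7,m \right)} = 220 \cdot 133 - \frac{1}{3} = 29260 - \frac{1}{3} = \frac{87779}{3}$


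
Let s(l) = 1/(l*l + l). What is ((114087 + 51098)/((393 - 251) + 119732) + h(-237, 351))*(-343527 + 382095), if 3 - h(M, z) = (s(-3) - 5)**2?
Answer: -43882339358/59937 ≈ -7.3214e+5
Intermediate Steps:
s(l) = 1/(l + l**2) (s(l) = 1/(l**2 + l) = 1/(l + l**2))
h(M, z) = -733/36 (h(M, z) = 3 - (1/((-3)*(1 - 3)) - 5)**2 = 3 - (-1/3/(-2) - 5)**2 = 3 - (-1/3*(-1/2) - 5)**2 = 3 - (1/6 - 5)**2 = 3 - (-29/6)**2 = 3 - 1*841/36 = 3 - 841/36 = -733/36)
((114087 + 51098)/((393 - 251) + 119732) + h(-237, 351))*(-343527 + 382095) = ((114087 + 51098)/((393 - 251) + 119732) - 733/36)*(-343527 + 382095) = (165185/(142 + 119732) - 733/36)*38568 = (165185/119874 - 733/36)*38568 = -13653497/719244*38568 = -43882339358/59937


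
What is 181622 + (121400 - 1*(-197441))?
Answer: 500463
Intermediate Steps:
181622 + (121400 - 1*(-197441)) = 181622 + (121400 + 197441) = 181622 + 318841 = 500463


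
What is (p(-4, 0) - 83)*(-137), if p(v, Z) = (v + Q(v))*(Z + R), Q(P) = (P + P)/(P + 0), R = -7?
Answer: 9453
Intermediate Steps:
Q(P) = 2 (Q(P) = (2*P)/P = 2)
p(v, Z) = (-7 + Z)*(2 + v) (p(v, Z) = (v + 2)*(Z - 7) = (2 + v)*(-7 + Z) = (-7 + Z)*(2 + v))
(p(-4, 0) - 83)*(-137) = ((-14 - 7*(-4) + 2*0 + 0*(-4)) - 83)*(-137) = ((-14 + 28 + 0 + 0) - 83)*(-137) = (14 - 83)*(-137) = -69*(-137) = 9453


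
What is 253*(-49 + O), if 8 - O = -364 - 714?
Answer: 262361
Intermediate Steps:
O = 1086 (O = 8 - (-364 - 714) = 8 - 1*(-1078) = 8 + 1078 = 1086)
253*(-49 + O) = 253*(-49 + 1086) = 253*1037 = 262361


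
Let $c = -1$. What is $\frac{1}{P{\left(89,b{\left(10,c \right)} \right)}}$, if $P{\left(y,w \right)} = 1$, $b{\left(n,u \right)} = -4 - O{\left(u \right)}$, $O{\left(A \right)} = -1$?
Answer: $1$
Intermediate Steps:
$b{\left(n,u \right)} = -3$ ($b{\left(n,u \right)} = -4 - -1 = -4 + 1 = -3$)
$\frac{1}{P{\left(89,b{\left(10,c \right)} \right)}} = 1^{-1} = 1$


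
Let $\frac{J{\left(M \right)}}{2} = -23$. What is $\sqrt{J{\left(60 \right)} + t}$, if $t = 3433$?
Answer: $\sqrt{3387} \approx 58.198$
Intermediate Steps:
$J{\left(M \right)} = -46$ ($J{\left(M \right)} = 2 \left(-23\right) = -46$)
$\sqrt{J{\left(60 \right)} + t} = \sqrt{-46 + 3433} = \sqrt{3387}$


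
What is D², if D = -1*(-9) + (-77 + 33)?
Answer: 1225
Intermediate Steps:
D = -35 (D = 9 - 44 = -35)
D² = (-35)² = 1225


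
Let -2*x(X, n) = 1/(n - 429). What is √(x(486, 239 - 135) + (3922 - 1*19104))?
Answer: I*√256575774/130 ≈ 123.22*I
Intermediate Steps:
x(X, n) = -1/(2*(-429 + n)) (x(X, n) = -1/(2*(n - 429)) = -1/(2*(-429 + n)))
√(x(486, 239 - 135) + (3922 - 1*19104)) = √(-1/(-858 + 2*(239 - 135)) + (3922 - 1*19104)) = √(-1/(-858 + 2*104) + (3922 - 19104)) = √(-1/(-858 + 208) - 15182) = √(-1/(-650) - 15182) = √(-1*(-1/650) - 15182) = √(1/650 - 15182) = √(-9868299/650) = I*√256575774/130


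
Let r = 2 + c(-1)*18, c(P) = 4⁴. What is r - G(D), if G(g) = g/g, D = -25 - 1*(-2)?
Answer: 4609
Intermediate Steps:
c(P) = 256
r = 4610 (r = 2 + 256*18 = 2 + 4608 = 4610)
D = -23 (D = -25 + 2 = -23)
G(g) = 1
r - G(D) = 4610 - 1*1 = 4610 - 1 = 4609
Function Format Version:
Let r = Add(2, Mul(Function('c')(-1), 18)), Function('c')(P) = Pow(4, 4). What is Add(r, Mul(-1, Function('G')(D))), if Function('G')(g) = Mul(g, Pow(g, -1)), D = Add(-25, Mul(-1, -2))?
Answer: 4609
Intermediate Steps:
Function('c')(P) = 256
r = 4610 (r = Add(2, Mul(256, 18)) = Add(2, 4608) = 4610)
D = -23 (D = Add(-25, 2) = -23)
Function('G')(g) = 1
Add(r, Mul(-1, Function('G')(D))) = Add(4610, Mul(-1, 1)) = Add(4610, -1) = 4609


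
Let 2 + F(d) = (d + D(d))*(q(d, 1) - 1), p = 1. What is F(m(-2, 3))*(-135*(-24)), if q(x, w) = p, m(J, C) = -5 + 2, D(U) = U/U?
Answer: -6480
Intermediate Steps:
D(U) = 1
m(J, C) = -3
q(x, w) = 1
F(d) = -2 (F(d) = -2 + (d + 1)*(1 - 1) = -2 + (1 + d)*0 = -2 + 0 = -2)
F(m(-2, 3))*(-135*(-24)) = -(-270)*(-24) = -2*3240 = -6480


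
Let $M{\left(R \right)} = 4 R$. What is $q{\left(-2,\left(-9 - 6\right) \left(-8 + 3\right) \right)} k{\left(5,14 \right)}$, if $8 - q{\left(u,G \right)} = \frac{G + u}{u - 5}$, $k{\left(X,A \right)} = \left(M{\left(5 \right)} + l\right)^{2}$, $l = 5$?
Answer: $\frac{80625}{7} \approx 11518.0$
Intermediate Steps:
$k{\left(X,A \right)} = 625$ ($k{\left(X,A \right)} = \left(4 \cdot 5 + 5\right)^{2} = \left(20 + 5\right)^{2} = 25^{2} = 625$)
$q{\left(u,G \right)} = 8 - \frac{G + u}{-5 + u}$ ($q{\left(u,G \right)} = 8 - \frac{G + u}{u - 5} = 8 - \frac{G + u}{-5 + u}$)
$q{\left(-2,\left(-9 - 6\right) \left(-8 + 3\right) \right)} k{\left(5,14 \right)} = \frac{-40 - \left(-9 - 6\right) \left(-8 + 3\right) + 7 \left(-2\right)}{-5 - 2} \cdot 625 = \frac{-40 - \left(-15\right) \left(-5\right) - 14}{-7} \cdot 625 = - \frac{-40 - 75 - 14}{7} \cdot 625 = \left(- \frac{1}{7}\right) \left(-129\right) 625 = \frac{129}{7} \cdot 625 = \frac{80625}{7}$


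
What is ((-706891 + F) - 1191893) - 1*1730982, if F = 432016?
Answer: -3197750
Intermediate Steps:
((-706891 + F) - 1191893) - 1*1730982 = ((-706891 + 432016) - 1191893) - 1*1730982 = (-274875 - 1191893) - 1730982 = -1466768 - 1730982 = -3197750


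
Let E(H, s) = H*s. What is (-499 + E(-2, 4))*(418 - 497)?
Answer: 40053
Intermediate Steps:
(-499 + E(-2, 4))*(418 - 497) = (-499 - 2*4)*(418 - 497) = (-499 - 8)*(-79) = -507*(-79) = 40053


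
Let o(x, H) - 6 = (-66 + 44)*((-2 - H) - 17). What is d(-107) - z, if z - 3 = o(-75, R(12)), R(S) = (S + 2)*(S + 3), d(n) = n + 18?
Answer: -5136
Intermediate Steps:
d(n) = 18 + n
R(S) = (2 + S)*(3 + S)
o(x, H) = 424 + 22*H (o(x, H) = 6 + (-66 + 44)*((-2 - H) - 17) = 6 - 22*(-19 - H) = 6 + (418 + 22*H) = 424 + 22*H)
z = 5047 (z = 3 + (424 + 22*(6 + 12**2 + 5*12)) = 3 + (424 + 22*(6 + 144 + 60)) = 3 + (424 + 22*210) = 3 + (424 + 4620) = 3 + 5044 = 5047)
d(-107) - z = (18 - 107) - 1*5047 = -89 - 5047 = -5136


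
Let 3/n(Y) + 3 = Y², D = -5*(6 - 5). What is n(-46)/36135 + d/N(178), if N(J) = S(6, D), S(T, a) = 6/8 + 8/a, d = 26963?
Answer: -13724752097083/432668445 ≈ -31721.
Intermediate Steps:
D = -5 (D = -5*1 = -5)
n(Y) = 3/(-3 + Y²)
S(T, a) = ¾ + 8/a (S(T, a) = 6*(⅛) + 8/a = ¾ + 8/a)
N(J) = -17/20 (N(J) = ¾ + 8/(-5) = ¾ + 8*(-⅕) = ¾ - 8/5 = -17/20)
n(-46)/36135 + d/N(178) = (3/(-3 + (-46)²))/36135 + 26963/(-17/20) = (3/(-3 + 2116))*(1/36135) + 26963*(-20/17) = (3/2113)*(1/36135) - 539260/17 = 1/25451085 - 539260/17 = -13724752097083/432668445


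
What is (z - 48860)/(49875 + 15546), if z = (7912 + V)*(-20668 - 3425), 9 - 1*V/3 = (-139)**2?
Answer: 1205179372/65421 ≈ 18422.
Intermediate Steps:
V = -57936 (V = 27 - 3*(-139)**2 = 27 - 3*19321 = 27 - 57963 = -57936)
z = 1205228232 (z = (7912 - 57936)*(-20668 - 3425) = -50024*(-24093) = 1205228232)
(z - 48860)/(49875 + 15546) = (1205228232 - 48860)/(49875 + 15546) = 1205179372/65421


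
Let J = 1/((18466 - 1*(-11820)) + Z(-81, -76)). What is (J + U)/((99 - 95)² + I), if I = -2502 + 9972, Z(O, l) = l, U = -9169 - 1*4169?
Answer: -402940979/226152060 ≈ -1.7817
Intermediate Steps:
U = -13338 (U = -9169 - 4169 = -13338)
I = 7470
J = 1/30210 (J = 1/((18466 - 1*(-11820)) - 76) = 1/((18466 + 11820) - 76) = 1/(30286 - 76) = 1/30210 ≈ 3.3102e-5)
(J + U)/((99 - 95)² + I) = (1/30210 - 13338)/((99 - 95)² + 7470) = -402940979/(30210*(4² + 7470)) = -402940979/(30210*(16 + 7470)) = -402940979/30210/7486 = -402940979/30210*1/7486 = -402940979/226152060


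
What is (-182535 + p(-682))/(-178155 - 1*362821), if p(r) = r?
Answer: 183217/540976 ≈ 0.33868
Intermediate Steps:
(-182535 + p(-682))/(-178155 - 1*362821) = (-182535 - 682)/(-178155 - 1*362821) = -183217/(-178155 - 362821) = -183217/(-540976) = -183217*(-1/540976) = 183217/540976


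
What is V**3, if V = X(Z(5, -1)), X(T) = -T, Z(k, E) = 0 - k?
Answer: 125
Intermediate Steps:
Z(k, E) = -k
V = 5 (V = -(-1)*5 = -1*(-5) = 5)
V**3 = 5**3 = 125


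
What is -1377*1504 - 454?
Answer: -2071462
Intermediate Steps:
-1377*1504 - 454 = -2071008 - 454 = -2071462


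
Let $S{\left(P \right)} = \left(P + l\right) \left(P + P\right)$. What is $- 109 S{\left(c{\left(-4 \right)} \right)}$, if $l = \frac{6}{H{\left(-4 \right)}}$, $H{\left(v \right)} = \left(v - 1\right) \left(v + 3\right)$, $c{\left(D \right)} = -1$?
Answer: $\frac{218}{5} \approx 43.6$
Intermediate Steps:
$H{\left(v \right)} = \left(-1 + v\right) \left(3 + v\right)$
$l = \frac{6}{5}$ ($l = \frac{6}{-3 + \left(-4\right)^{2} + 2 \left(-4\right)} = \frac{6}{-3 + 16 - 8} = \frac{6}{5} \approx 1.2$)
$S{\left(P \right)} = 2 P \left(\frac{6}{5} + P\right)$ ($S{\left(P \right)} = \left(P + \frac{6}{5}\right) \left(P + P\right) = \left(\frac{6}{5} + P\right) 2 P = 2 P \left(\frac{6}{5} + P\right)$)
$- 109 S{\left(c{\left(-4 \right)} \right)} = - 109 \cdot \frac{2}{5} \left(-1\right) \left(6 + 5 \left(-1\right)\right) = - 109 \cdot \frac{2}{5} \left(-1\right) \left(6 - 5\right) = - 109 \cdot \frac{2}{5} \left(-1\right) 1 = \left(-109\right) \left(- \frac{2}{5}\right) = \frac{218}{5}$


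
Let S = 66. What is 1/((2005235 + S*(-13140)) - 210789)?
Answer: 1/927206 ≈ 1.0785e-6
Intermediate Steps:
1/((2005235 + S*(-13140)) - 210789) = 1/((2005235 + 66*(-13140)) - 210789) = 1/((2005235 - 867240) - 210789) = 1/(1137995 - 210789) = 1/927206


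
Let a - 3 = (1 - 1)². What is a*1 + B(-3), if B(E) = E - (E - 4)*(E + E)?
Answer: -42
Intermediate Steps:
a = 3 (a = 3 + (1 - 1)² = 3 + 0² = 3 + 0 = 3)
B(E) = E - 2*E*(-4 + E) (B(E) = E - (-4 + E)*2*E = E - 2*E*(-4 + E))
a*1 + B(-3) = 3*1 - 3*(9 - 2*(-3)) = 3 - 3*(9 + 6) = 3 - 3*15 = 3 - 45 = -42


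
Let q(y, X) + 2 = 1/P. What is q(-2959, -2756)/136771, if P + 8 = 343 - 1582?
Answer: -2495/170553437 ≈ -1.4629e-5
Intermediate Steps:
P = -1247 (P = -8 + (343 - 1582) = -8 - 1239 = -1247)
q(y, X) = -2495/1247 (q(y, X) = -2 + 1/(-1247) = -2 - 1/1247 = -2495/1247)
q(-2959, -2756)/136771 = -2495/1247/136771 = -2495/1247*1/136771 = -2495/170553437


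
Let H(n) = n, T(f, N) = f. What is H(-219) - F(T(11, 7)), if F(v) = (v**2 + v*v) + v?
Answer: -472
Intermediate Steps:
F(v) = v + 2*v**2 (F(v) = (v**2 + v**2) + v = 2*v**2 + v = v + 2*v**2)
H(-219) - F(T(11, 7)) = -219 - 11*(1 + 2*11) = -219 - 11*(1 + 22) = -219 - 11*23 = -219 - 1*253 = -219 - 253 = -472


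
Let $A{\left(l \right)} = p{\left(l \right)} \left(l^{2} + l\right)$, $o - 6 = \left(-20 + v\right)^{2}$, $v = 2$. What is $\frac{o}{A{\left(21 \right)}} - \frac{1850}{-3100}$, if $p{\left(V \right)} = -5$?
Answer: $\frac{197}{434} \approx 0.45392$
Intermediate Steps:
$o = 330$ ($o = 6 + \left(-20 + 2\right)^{2} = 6 + \left(-18\right)^{2} = 6 + 324 = 330$)
$A{\left(l \right)} = - 5 l - 5 l^{2}$ ($A{\left(l \right)} = - 5 \left(l^{2} + l\right) = - 5 \left(l + l^{2}\right) = - 5 l - 5 l^{2}$)
$\frac{o}{A{\left(21 \right)}} - \frac{1850}{-3100} = \frac{330}{\left(-5\right) 21 \left(1 + 21\right)} - \frac{1850}{-3100} = \frac{330}{\left(-5\right) 21 \cdot 22} - - \frac{37}{62} = \frac{330}{-2310} + \frac{37}{62} = 330 \left(- \frac{1}{2310}\right) + \frac{37}{62} = - \frac{1}{7} + \frac{37}{62} = \frac{197}{434}$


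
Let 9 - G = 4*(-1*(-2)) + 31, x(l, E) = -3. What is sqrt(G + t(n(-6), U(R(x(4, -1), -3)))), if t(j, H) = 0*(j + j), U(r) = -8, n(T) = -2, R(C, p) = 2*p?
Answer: I*sqrt(30) ≈ 5.4772*I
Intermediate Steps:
t(j, H) = 0 (t(j, H) = 0*(2*j) = 0)
G = -30 (G = 9 - (4*(-1*(-2)) + 31) = 9 - (4*2 + 31) = 9 - (8 + 31) = 9 - 1*39 = 9 - 39 = -30)
sqrt(G + t(n(-6), U(R(x(4, -1), -3)))) = sqrt(-30 + 0) = sqrt(-30) = I*sqrt(30)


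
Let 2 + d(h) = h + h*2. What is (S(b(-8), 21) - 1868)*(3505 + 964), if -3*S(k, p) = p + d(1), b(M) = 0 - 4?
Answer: -25142594/3 ≈ -8.3809e+6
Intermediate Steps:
b(M) = -4
d(h) = -2 + 3*h (d(h) = -2 + (h + h*2) = -2 + (h + 2*h) = -2 + 3*h)
S(k, p) = -⅓ - p/3 (S(k, p) = -(p + (-2 + 3*1))/3 = -(p + (-2 + 3))/3 = -(p + 1)/3 = -(1 + p)/3 = -⅓ - p/3)
(S(b(-8), 21) - 1868)*(3505 + 964) = ((-⅓ - ⅓*21) - 1868)*(3505 + 964) = ((-⅓ - 7) - 1868)*4469 = (-22/3 - 1868)*4469 = -5626/3*4469 = -25142594/3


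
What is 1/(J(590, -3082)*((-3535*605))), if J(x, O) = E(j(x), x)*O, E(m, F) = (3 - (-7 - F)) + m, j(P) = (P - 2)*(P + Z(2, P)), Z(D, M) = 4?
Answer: 1/2306145023767200 ≈ 4.3362e-16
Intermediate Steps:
j(P) = (-2 + P)*(4 + P) (j(P) = (P - 2)*(P + 4) = (-2 + P)*(4 + P))
E(m, F) = 10 + F + m (E(m, F) = (3 + (7 + F)) + m = (10 + F) + m = 10 + F + m)
J(x, O) = O*(2 + x² + 3*x) (J(x, O) = (10 + x + (-8 + x² + 2*x))*O = (2 + x² + 3*x)*O = O*(2 + x² + 3*x))
1/(J(590, -3082)*((-3535*605))) = 1/(((-3082*(2 + 590² + 3*590)))*((-3535*605))) = 1/(-3082*(2 + 348100 + 1770)*(-2138675)) = -1/2138675/(-3082*349872) = -1/2138675/(-1078305504) = -1/1078305504*(-1/2138675) = 1/2306145023767200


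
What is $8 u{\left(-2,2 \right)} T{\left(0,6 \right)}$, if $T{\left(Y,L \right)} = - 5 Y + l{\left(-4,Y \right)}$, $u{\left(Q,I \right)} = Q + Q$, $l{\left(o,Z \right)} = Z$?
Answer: $0$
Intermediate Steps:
$u{\left(Q,I \right)} = 2 Q$
$T{\left(Y,L \right)} = - 4 Y$ ($T{\left(Y,L \right)} = - 5 Y + Y = - 4 Y$)
$8 u{\left(-2,2 \right)} T{\left(0,6 \right)} = 8 \cdot 2 \left(-2\right) \left(\left(-4\right) 0\right) = 8 \left(-4\right) 0 = \left(-32\right) 0 = 0$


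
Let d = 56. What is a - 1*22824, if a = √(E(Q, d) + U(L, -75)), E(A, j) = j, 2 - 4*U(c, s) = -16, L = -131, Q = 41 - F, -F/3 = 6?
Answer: -22824 + 11*√2/2 ≈ -22816.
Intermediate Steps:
F = -18 (F = -3*6 = -18)
Q = 59 (Q = 41 - 1*(-18) = 41 + 18 = 59)
U(c, s) = 9/2 (U(c, s) = ½ - ¼*(-16) = ½ + 4 = 9/2)
a = 11*√2/2 (a = √(56 + 9/2) = √(121/2) = 11*√2/2 ≈ 7.7782)
a - 1*22824 = 11*√2/2 - 1*22824 = 11*√2/2 - 22824 = -22824 + 11*√2/2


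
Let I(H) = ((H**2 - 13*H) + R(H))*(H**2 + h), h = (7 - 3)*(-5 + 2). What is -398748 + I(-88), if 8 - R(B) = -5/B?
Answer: 1504463063/22 ≈ 6.8385e+7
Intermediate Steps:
R(B) = 8 + 5/B (R(B) = 8 - (-5)/B = 8 + 5/B)
h = -12 (h = 4*(-3) = -12)
I(H) = (-12 + H**2)*(8 + H**2 - 13*H + 5/H) (I(H) = ((H**2 - 13*H) + (8 + 5/H))*(H**2 - 12) = (8 + H**2 - 13*H + 5/H)*(-12 + H**2) = (-12 + H**2)*(8 + H**2 - 13*H + 5/H))
-398748 + I(-88) = -398748 + (-96 + (-88)**4 - 60/(-88) - 13*(-88)**3 - 4*(-88)**2 + 161*(-88)) = -398748 + (-96 + 59969536 - 60*(-1/88) - 13*(-681472) - 4*7744 - 14168) = -398748 + (-96 + 59969536 + 15/22 + 8859136 - 30976 - 14168) = -398748 + 1513235519/22 = 1504463063/22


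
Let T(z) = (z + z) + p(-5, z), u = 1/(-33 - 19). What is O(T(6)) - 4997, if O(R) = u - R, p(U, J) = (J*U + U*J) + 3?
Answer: -257505/52 ≈ -4952.0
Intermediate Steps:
p(U, J) = 3 + 2*J*U (p(U, J) = (J*U + J*U) + 3 = 2*J*U + 3 = 3 + 2*J*U)
u = -1/52 (u = 1/(-52) = -1/52 ≈ -0.019231)
T(z) = 3 - 8*z (T(z) = (z + z) + (3 + 2*z*(-5)) = 2*z + (3 - 10*z) = 3 - 8*z)
O(R) = -1/52 - R
O(T(6)) - 4997 = (-1/52 - (3 - 8*6)) - 4997 = (-1/52 - (3 - 48)) - 4997 = (-1/52 - 1*(-45)) - 4997 = (-1/52 + 45) - 4997 = 2339/52 - 4997 = -257505/52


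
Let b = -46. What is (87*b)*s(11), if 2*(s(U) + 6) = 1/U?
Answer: 262131/11 ≈ 23830.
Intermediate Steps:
s(U) = -6 + 1/(2*U) (s(U) = -6 + (1/U)/2 = -6 + 1/(2*U))
(87*b)*s(11) = (87*(-46))*(-6 + (½)/11) = -4002*(-6 + (½)*(1/11)) = -4002*(-6 + 1/22) = -4002*(-131/22) = 262131/11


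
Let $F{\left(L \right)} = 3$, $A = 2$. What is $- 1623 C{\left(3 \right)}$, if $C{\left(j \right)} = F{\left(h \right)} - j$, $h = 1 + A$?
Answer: $0$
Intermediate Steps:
$h = 3$ ($h = 1 + 2 = 3$)
$C{\left(j \right)} = 3 - j$
$- 1623 C{\left(3 \right)} = - 1623 \left(3 - 3\right) = \left(-1623\right) 0 = 0$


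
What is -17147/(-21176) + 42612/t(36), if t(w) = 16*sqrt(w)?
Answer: 2354161/5294 ≈ 444.68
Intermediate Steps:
-17147/(-21176) + 42612/t(36) = -17147/(-21176) + 42612/((16*sqrt(36))) = -17147*(-1/21176) + 42612/((16*6)) = 17147/21176 + 42612/96 = 17147/21176 + 42612*(1/96) = 17147/21176 + 3551/8 = 2354161/5294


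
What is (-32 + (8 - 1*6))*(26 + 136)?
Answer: -4860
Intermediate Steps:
(-32 + (8 - 1*6))*(26 + 136) = (-32 + (8 - 6))*162 = (-32 + 2)*162 = -30*162 = -4860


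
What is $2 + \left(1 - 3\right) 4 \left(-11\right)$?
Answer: $90$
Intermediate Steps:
$2 + \left(1 - 3\right) 4 \left(-11\right) = 2 + \left(-2\right) 4 \left(-11\right) = 2 - -88 = 2 + 88 = 90$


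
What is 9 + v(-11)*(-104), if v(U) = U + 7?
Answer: 425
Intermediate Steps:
v(U) = 7 + U
9 + v(-11)*(-104) = 9 + (7 - 11)*(-104) = 9 - 4*(-104) = 9 + 416 = 425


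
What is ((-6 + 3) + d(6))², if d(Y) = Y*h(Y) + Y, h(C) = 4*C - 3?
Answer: 16641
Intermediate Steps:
h(C) = -3 + 4*C
d(Y) = Y + Y*(-3 + 4*Y) (d(Y) = Y*(-3 + 4*Y) + Y = Y + Y*(-3 + 4*Y))
((-6 + 3) + d(6))² = ((-6 + 3) + 2*6*(-1 + 2*6))² = (-3 + 2*6*(-1 + 12))² = (-3 + 2*6*11)² = (-3 + 132)² = 129² = 16641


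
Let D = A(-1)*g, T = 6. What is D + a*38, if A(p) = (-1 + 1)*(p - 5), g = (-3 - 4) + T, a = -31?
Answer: -1178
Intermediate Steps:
g = -1 (g = (-3 - 4) + 6 = -7 + 6 = -1)
A(p) = 0 (A(p) = 0*(-5 + p) = 0)
D = 0 (D = 0*(-1) = 0)
D + a*38 = 0 - 31*38 = 0 - 1178 = -1178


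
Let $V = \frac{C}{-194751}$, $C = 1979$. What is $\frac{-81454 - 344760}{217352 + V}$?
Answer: $- \frac{83005602714}{42329517373} \approx -1.9609$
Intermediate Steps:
$V = - \frac{1979}{194751}$ ($V = \frac{1979}{-194751} = 1979 \left(- \frac{1}{194751}\right) = - \frac{1979}{194751} \approx -0.010162$)
$\frac{-81454 - 344760}{217352 + V} = \frac{-81454 - 344760}{217352 - \frac{1979}{194751}} = - \frac{426214}{\frac{42329517373}{194751}} = \left(-426214\right) \frac{194751}{42329517373} = - \frac{83005602714}{42329517373}$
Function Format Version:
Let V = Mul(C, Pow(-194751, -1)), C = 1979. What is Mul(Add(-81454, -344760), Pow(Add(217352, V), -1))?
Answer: Rational(-83005602714, 42329517373) ≈ -1.9609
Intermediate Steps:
V = Rational(-1979, 194751) (V = Mul(1979, Pow(-194751, -1)) = Mul(1979, Rational(-1, 194751)) = Rational(-1979, 194751) ≈ -0.010162)
Mul(Add(-81454, -344760), Pow(Add(217352, V), -1)) = Mul(Add(-81454, -344760), Pow(Add(217352, Rational(-1979, 194751)), -1)) = Mul(-426214, Pow(Rational(42329517373, 194751), -1)) = Mul(-426214, Rational(194751, 42329517373)) = Rational(-83005602714, 42329517373)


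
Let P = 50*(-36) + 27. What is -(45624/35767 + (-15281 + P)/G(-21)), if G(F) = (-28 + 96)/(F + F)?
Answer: -6405464997/608039 ≈ -10535.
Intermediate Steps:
P = -1773 (P = -1800 + 27 = -1773)
G(F) = 34/F (G(F) = 68/((2*F)) = 68*(1/(2*F)) = 34/F)
-(45624/35767 + (-15281 + P)/G(-21)) = -(45624/35767 + (-15281 - 1773)/((34/(-21)))) = -(45624*(1/35767) - 17054/(34*(-1/21))) = -(45624/35767 - 17054/(-34/21)) = -(45624/35767 - 17054*(-21/34)) = -(45624/35767 + 179067/17) = -1*6405464997/608039 = -6405464997/608039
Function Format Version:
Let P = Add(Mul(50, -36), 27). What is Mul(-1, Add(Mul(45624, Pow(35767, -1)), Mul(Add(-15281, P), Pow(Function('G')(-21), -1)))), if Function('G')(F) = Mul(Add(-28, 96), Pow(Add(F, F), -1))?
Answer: Rational(-6405464997, 608039) ≈ -10535.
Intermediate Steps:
P = -1773 (P = Add(-1800, 27) = -1773)
Function('G')(F) = Mul(34, Pow(F, -1)) (Function('G')(F) = Mul(68, Pow(Mul(2, F), -1)) = Mul(68, Mul(Rational(1, 2), Pow(F, -1))) = Mul(34, Pow(F, -1)))
Mul(-1, Add(Mul(45624, Pow(35767, -1)), Mul(Add(-15281, P), Pow(Function('G')(-21), -1)))) = Mul(-1, Add(Mul(45624, Pow(35767, -1)), Mul(Add(-15281, -1773), Pow(Mul(34, Pow(-21, -1)), -1)))) = Mul(-1, Add(Mul(45624, Rational(1, 35767)), Mul(-17054, Pow(Mul(34, Rational(-1, 21)), -1)))) = Mul(-1, Add(Rational(45624, 35767), Mul(-17054, Pow(Rational(-34, 21), -1)))) = Mul(-1, Add(Rational(45624, 35767), Mul(-17054, Rational(-21, 34)))) = Mul(-1, Add(Rational(45624, 35767), Rational(179067, 17))) = Mul(-1, Rational(6405464997, 608039)) = Rational(-6405464997, 608039)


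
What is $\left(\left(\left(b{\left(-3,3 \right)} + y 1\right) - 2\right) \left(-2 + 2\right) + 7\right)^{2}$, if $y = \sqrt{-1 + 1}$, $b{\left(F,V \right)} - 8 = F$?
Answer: $49$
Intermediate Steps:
$b{\left(F,V \right)} = 8 + F$
$y = 0$ ($y = \sqrt{0} = 0$)
$\left(\left(\left(b{\left(-3,3 \right)} + y 1\right) - 2\right) \left(-2 + 2\right) + 7\right)^{2} = \left(\left(\left(\left(8 - 3\right) + 0 \cdot 1\right) - 2\right) \left(-2 + 2\right) + 7\right)^{2} = \left(\left(\left(5 + 0\right) - 2\right) 0 + 7\right)^{2} = \left(\left(5 - 2\right) 0 + 7\right)^{2} = \left(3 \cdot 0 + 7\right)^{2} = \left(0 + 7\right)^{2} = 7^{2} = 49$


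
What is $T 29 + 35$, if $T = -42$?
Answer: $-1183$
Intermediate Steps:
$T 29 + 35 = \left(-42\right) 29 + 35 = -1218 + 35 = -1183$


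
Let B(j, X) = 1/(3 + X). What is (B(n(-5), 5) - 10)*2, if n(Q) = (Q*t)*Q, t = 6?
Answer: -79/4 ≈ -19.750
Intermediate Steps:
n(Q) = 6*Q² (n(Q) = (Q*6)*Q = (6*Q)*Q = 6*Q²)
(B(n(-5), 5) - 10)*2 = (1/(3 + 5) - 10)*2 = (1/8 - 10)*2 = (⅛ - 10)*2 = -79/8*2 = -79/4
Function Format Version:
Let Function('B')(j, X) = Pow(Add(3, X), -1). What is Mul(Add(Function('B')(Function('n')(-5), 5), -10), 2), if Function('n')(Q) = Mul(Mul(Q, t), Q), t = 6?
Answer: Rational(-79, 4) ≈ -19.750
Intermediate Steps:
Function('n')(Q) = Mul(6, Pow(Q, 2)) (Function('n')(Q) = Mul(Mul(Q, 6), Q) = Mul(Mul(6, Q), Q) = Mul(6, Pow(Q, 2)))
Mul(Add(Function('B')(Function('n')(-5), 5), -10), 2) = Mul(Add(Pow(Add(3, 5), -1), -10), 2) = Mul(Add(Pow(8, -1), -10), 2) = Mul(Add(Rational(1, 8), -10), 2) = Mul(Rational(-79, 8), 2) = Rational(-79, 4)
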